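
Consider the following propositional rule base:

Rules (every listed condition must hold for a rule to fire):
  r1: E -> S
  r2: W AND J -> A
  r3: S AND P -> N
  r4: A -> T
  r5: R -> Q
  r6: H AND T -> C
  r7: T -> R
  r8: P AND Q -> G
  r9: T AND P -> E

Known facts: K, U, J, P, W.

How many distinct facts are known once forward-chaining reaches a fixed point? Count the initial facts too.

[1] r2 [W AND J -> A]. ⇒ new: A.
[2] r4 [A -> T]. ⇒ new: T.
[3] r7 [T -> R]; r9 [T AND P -> E]. ⇒ new: R, E.
[4] r1 [E -> S]; r5 [R -> Q]. ⇒ new: S, Q.
[5] r3 [S AND P -> N]; r8 [P AND Q -> G]. ⇒ new: N, G.
Closure: {A, E, G, J, K, N, P, Q, R, S, T, U, W} — 13 facts.

13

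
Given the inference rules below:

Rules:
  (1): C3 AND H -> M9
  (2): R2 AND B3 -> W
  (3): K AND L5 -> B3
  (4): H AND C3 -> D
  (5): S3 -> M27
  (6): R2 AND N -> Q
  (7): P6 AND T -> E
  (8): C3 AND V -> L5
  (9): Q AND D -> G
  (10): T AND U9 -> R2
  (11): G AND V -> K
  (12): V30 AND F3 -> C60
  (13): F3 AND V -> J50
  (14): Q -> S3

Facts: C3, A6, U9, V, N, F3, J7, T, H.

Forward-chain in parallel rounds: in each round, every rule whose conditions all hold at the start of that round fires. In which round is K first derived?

Round 1: (1) [C3 AND H -> M9]; (4) [H AND C3 -> D]; (8) [C3 AND V -> L5]; (10) [T AND U9 -> R2]; (13) [F3 AND V -> J50]. Adds M9, D, L5, R2, J50.
Round 2: (6) [R2 AND N -> Q]. Adds Q.
Round 3: (9) [Q AND D -> G]; (14) [Q -> S3]. Adds G, S3.
Round 4: (5) [S3 -> M27]; (11) [G AND V -> K]. Adds M27, K.
K first appears in round 4.

4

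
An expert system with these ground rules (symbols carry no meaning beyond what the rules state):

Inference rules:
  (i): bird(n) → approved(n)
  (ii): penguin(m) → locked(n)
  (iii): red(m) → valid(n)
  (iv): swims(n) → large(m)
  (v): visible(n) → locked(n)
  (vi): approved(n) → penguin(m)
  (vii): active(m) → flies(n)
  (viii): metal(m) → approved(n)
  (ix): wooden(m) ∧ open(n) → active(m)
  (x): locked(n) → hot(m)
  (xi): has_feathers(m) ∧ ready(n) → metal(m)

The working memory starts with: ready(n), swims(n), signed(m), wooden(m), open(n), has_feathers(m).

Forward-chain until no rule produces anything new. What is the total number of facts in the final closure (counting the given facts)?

Round 1 — (iv), (ix), (xi), derive large(m), active(m), metal(m).
Round 2 — (vii), (viii), derive flies(n), approved(n).
Round 3 — (vi), derive penguin(m).
Round 4 — (ii), derive locked(n).
Round 5 — (x), derive hot(m).
Closure: {active(m), approved(n), flies(n), has_feathers(m), hot(m), large(m), locked(n), metal(m), open(n), penguin(m), ready(n), signed(m), swims(n), wooden(m)} — 14 facts.

14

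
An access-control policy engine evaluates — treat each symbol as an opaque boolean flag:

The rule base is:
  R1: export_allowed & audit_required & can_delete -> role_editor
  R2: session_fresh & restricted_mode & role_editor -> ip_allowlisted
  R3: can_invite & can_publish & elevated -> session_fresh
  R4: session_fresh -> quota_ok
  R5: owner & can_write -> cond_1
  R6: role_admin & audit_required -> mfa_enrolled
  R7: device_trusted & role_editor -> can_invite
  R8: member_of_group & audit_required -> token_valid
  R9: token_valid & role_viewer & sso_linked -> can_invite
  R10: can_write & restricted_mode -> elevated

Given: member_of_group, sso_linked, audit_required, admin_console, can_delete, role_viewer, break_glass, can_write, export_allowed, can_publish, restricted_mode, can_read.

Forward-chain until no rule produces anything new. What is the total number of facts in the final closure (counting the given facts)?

19

Round 1 — R1, R8, R10, derive role_editor, token_valid, elevated.
Round 2 — R9, derive can_invite.
Round 3 — R3, derive session_fresh.
Round 4 — R2, R4, derive ip_allowlisted, quota_ok.
Closure: {admin_console, audit_required, break_glass, can_delete, can_invite, can_publish, can_read, can_write, elevated, export_allowed, ip_allowlisted, member_of_group, quota_ok, restricted_mode, role_editor, role_viewer, session_fresh, sso_linked, token_valid} — 19 facts.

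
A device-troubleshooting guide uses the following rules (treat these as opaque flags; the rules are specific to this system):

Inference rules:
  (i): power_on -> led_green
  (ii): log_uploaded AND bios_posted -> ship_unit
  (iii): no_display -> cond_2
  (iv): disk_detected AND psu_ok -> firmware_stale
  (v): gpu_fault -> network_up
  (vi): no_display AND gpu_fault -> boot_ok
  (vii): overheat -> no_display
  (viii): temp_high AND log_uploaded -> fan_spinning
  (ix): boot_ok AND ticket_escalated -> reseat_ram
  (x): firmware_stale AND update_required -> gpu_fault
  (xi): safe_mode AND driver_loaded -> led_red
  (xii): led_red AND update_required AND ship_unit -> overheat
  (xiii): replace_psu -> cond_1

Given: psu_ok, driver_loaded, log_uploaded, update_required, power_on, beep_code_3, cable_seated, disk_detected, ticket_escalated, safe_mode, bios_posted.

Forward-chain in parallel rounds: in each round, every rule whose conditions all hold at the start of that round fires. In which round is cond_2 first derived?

[1] (i) [power_on -> led_green]; (ii) [log_uploaded AND bios_posted -> ship_unit]; (iv) [disk_detected AND psu_ok -> firmware_stale]; (xi) [safe_mode AND driver_loaded -> led_red]. ⇒ new: led_green, ship_unit, firmware_stale, led_red.
[2] (x) [firmware_stale AND update_required -> gpu_fault]; (xii) [led_red AND update_required AND ship_unit -> overheat]. ⇒ new: gpu_fault, overheat.
[3] (v) [gpu_fault -> network_up]; (vii) [overheat -> no_display]. ⇒ new: network_up, no_display.
[4] (iii) [no_display -> cond_2]; (vi) [no_display AND gpu_fault -> boot_ok]. ⇒ new: cond_2, boot_ok.
cond_2 first appears in round 4.

4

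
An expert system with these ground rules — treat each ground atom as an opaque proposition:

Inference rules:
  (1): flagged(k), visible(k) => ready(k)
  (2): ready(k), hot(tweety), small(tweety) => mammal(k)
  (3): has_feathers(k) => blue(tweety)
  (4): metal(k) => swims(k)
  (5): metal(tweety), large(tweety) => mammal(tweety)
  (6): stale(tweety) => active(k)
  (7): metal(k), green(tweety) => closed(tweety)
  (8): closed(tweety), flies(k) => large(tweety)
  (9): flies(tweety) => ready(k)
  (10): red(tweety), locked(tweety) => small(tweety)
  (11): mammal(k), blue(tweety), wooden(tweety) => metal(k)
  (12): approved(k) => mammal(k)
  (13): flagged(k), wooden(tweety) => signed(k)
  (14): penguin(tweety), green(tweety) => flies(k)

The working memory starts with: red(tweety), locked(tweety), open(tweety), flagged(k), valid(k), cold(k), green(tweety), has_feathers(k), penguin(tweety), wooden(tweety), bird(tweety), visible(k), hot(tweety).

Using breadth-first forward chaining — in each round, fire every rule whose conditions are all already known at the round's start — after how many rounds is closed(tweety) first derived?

4

Round 1: (1) [flagged(k), visible(k) => ready(k)]; (3) [has_feathers(k) => blue(tweety)]; (10) [red(tweety), locked(tweety) => small(tweety)]; (13) [flagged(k), wooden(tweety) => signed(k)]; (14) [penguin(tweety), green(tweety) => flies(k)]. Adds ready(k), blue(tweety), small(tweety), signed(k), flies(k).
Round 2: (2) [ready(k), hot(tweety), small(tweety) => mammal(k)]. Adds mammal(k).
Round 3: (11) [mammal(k), blue(tweety), wooden(tweety) => metal(k)]. Adds metal(k).
Round 4: (4) [metal(k) => swims(k)]; (7) [metal(k), green(tweety) => closed(tweety)]. Adds swims(k), closed(tweety).
closed(tweety) first appears in round 4.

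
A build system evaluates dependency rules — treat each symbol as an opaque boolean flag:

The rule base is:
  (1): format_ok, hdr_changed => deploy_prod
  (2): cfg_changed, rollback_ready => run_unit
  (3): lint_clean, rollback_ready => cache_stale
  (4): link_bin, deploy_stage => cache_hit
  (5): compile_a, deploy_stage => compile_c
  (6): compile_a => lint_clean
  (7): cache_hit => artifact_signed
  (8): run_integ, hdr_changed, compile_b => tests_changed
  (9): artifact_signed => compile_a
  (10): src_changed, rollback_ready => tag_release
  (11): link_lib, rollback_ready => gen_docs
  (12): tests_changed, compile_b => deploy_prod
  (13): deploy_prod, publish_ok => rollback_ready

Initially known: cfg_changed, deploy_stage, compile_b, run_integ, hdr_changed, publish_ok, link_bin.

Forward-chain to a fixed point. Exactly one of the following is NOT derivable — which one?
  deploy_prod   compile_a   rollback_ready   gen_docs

gen_docs

Round 1 — (4), (8), derive cache_hit, tests_changed.
Round 2 — (7), (12), derive artifact_signed, deploy_prod.
Round 3 — (9), (13), derive compile_a, rollback_ready.
Round 4 — (2), (5), (6), derive run_unit, compile_c, lint_clean.
Round 5 — (3), derive cache_stale.
Derived: rollback_ready (round 3), deploy_prod (round 2), compile_a (round 3). gen_docs never appears in any round.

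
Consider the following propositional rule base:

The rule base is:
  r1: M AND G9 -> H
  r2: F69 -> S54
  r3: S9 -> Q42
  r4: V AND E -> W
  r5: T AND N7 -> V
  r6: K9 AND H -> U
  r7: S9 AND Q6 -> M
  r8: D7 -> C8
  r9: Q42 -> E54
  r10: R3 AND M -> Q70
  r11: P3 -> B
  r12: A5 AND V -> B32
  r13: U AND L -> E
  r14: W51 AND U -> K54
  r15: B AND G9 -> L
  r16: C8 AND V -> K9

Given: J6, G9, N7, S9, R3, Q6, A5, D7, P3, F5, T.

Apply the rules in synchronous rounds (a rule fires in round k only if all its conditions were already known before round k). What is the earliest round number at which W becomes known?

5

Round 1: r3 [S9 -> Q42]; r5 [T AND N7 -> V]; r7 [S9 AND Q6 -> M]; r8 [D7 -> C8]; r11 [P3 -> B]. New: Q42, V, M, C8, B.
Round 2: r1 [M AND G9 -> H]; r9 [Q42 -> E54]; r10 [R3 AND M -> Q70]; r12 [A5 AND V -> B32]; r15 [B AND G9 -> L]; r16 [C8 AND V -> K9]. New: H, E54, Q70, B32, L, K9.
Round 3: r6 [K9 AND H -> U]. New: U.
Round 4: r13 [U AND L -> E]. New: E.
Round 5: r4 [V AND E -> W]. New: W.
W first appears in round 5.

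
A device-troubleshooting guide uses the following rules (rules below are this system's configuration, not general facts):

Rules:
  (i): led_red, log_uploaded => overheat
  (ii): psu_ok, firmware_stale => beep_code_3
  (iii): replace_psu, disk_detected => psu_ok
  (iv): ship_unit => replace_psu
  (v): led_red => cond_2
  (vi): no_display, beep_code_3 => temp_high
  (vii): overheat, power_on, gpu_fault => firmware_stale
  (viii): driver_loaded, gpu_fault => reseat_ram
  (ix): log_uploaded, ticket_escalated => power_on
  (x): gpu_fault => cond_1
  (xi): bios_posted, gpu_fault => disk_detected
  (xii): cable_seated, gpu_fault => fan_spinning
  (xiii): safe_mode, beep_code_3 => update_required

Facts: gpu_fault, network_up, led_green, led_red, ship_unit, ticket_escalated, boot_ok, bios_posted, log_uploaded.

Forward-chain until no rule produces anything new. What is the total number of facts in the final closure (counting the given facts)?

Round 1 — (i), (iv), (v), (ix), (x), (xi), derive overheat, replace_psu, cond_2, power_on, cond_1, disk_detected.
Round 2 — (iii), (vii), derive psu_ok, firmware_stale.
Round 3 — (ii), derive beep_code_3.
Closure: {beep_code_3, bios_posted, boot_ok, cond_1, cond_2, disk_detected, firmware_stale, gpu_fault, led_green, led_red, log_uploaded, network_up, overheat, power_on, psu_ok, replace_psu, ship_unit, ticket_escalated} — 18 facts.

18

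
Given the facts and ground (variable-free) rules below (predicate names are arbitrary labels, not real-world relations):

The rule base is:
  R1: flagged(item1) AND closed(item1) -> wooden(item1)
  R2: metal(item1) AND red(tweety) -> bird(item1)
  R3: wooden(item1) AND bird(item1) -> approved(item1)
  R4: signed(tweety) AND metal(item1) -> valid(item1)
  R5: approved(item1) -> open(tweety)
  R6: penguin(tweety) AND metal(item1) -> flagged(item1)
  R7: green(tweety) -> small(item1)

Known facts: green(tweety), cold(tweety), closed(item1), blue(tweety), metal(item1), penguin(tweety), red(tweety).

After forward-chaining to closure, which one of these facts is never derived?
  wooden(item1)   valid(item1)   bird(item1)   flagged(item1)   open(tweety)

[1] R2 [metal(item1) AND red(tweety) -> bird(item1)]; R6 [penguin(tweety) AND metal(item1) -> flagged(item1)]; R7 [green(tweety) -> small(item1)]. ⇒ new: bird(item1), flagged(item1), small(item1).
[2] R1 [flagged(item1) AND closed(item1) -> wooden(item1)]. ⇒ new: wooden(item1).
[3] R3 [wooden(item1) AND bird(item1) -> approved(item1)]. ⇒ new: approved(item1).
[4] R5 [approved(item1) -> open(tweety)]. ⇒ new: open(tweety).
Derived: open(tweety) (round 4), wooden(item1) (round 2), bird(item1) (round 1), flagged(item1) (round 1). valid(item1) never appears in any round.

valid(item1)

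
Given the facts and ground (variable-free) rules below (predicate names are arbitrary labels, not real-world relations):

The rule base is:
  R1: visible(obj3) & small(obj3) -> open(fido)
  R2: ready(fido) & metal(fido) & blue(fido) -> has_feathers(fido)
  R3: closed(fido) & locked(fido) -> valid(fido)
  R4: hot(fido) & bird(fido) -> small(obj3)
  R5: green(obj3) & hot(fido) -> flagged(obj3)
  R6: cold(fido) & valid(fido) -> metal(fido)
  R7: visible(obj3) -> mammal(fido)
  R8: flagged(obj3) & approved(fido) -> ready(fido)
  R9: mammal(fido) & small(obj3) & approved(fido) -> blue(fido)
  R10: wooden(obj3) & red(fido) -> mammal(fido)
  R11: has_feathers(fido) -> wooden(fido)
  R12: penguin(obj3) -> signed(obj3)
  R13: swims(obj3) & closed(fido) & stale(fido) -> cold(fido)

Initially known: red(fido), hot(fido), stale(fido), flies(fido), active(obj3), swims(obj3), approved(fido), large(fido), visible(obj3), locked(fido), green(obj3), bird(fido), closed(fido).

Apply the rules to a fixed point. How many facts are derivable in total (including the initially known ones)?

Round 1: R3 [closed(fido) & locked(fido) -> valid(fido)]; R4 [hot(fido) & bird(fido) -> small(obj3)]; R5 [green(obj3) & hot(fido) -> flagged(obj3)]; R7 [visible(obj3) -> mammal(fido)]; R13 [swims(obj3) & closed(fido) & stale(fido) -> cold(fido)]. Adds valid(fido), small(obj3), flagged(obj3), mammal(fido), cold(fido).
Round 2: R1 [visible(obj3) & small(obj3) -> open(fido)]; R6 [cold(fido) & valid(fido) -> metal(fido)]; R8 [flagged(obj3) & approved(fido) -> ready(fido)]; R9 [mammal(fido) & small(obj3) & approved(fido) -> blue(fido)]. Adds open(fido), metal(fido), ready(fido), blue(fido).
Round 3: R2 [ready(fido) & metal(fido) & blue(fido) -> has_feathers(fido)]. Adds has_feathers(fido).
Round 4: R11 [has_feathers(fido) -> wooden(fido)]. Adds wooden(fido).
Closure: {active(obj3), approved(fido), bird(fido), blue(fido), closed(fido), cold(fido), flagged(obj3), flies(fido), green(obj3), has_feathers(fido), hot(fido), large(fido), locked(fido), mammal(fido), metal(fido), open(fido), ready(fido), red(fido), small(obj3), stale(fido), swims(obj3), valid(fido), visible(obj3), wooden(fido)} — 24 facts.

24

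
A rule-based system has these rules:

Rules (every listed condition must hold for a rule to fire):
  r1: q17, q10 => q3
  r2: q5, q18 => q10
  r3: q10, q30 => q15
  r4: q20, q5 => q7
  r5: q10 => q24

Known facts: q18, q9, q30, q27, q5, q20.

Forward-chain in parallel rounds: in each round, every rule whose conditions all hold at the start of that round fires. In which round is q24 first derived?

Round 1 — r2, r4, derive q10, q7.
Round 2 — r3, r5, derive q15, q24.
q24 first appears in round 2.

2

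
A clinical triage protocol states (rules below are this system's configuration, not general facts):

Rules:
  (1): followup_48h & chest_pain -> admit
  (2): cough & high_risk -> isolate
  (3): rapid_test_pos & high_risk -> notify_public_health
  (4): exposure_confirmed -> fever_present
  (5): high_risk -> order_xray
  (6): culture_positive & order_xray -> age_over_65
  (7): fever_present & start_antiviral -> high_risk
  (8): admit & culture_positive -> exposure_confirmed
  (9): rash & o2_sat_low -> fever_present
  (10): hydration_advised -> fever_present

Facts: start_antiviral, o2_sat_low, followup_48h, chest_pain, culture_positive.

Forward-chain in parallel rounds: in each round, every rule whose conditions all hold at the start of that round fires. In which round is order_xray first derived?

Round 1 — (1), derive admit.
Round 2 — (8), derive exposure_confirmed.
Round 3 — (4), derive fever_present.
Round 4 — (7), derive high_risk.
Round 5 — (5), derive order_xray.
order_xray first appears in round 5.

5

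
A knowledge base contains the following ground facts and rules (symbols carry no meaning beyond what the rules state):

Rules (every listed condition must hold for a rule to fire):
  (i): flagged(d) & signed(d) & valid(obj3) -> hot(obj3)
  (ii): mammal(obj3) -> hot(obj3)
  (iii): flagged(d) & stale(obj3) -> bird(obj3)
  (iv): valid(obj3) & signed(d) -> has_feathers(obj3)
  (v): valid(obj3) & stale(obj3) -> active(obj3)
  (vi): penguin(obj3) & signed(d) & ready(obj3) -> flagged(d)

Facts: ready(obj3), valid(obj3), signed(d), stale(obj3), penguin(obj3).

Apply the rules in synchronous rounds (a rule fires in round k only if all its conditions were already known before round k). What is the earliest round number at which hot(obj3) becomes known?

2

Round 1 fires (iv), (v), (vi), giving has_feathers(obj3), active(obj3), flagged(d).
Round 2 fires (i), (iii), giving hot(obj3), bird(obj3).
hot(obj3) first appears in round 2.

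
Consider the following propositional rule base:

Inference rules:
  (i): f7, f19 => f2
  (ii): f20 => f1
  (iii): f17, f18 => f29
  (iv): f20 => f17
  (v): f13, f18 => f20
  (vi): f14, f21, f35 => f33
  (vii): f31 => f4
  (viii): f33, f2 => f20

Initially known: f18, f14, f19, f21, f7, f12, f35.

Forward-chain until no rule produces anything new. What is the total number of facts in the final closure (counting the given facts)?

13

Round 1 fires (i), (vi), giving f2, f33.
Round 2 fires (viii), giving f20.
Round 3 fires (ii), (iv), giving f1, f17.
Round 4 fires (iii), giving f29.
Closure: {f1, f12, f14, f17, f18, f19, f2, f20, f21, f29, f33, f35, f7} — 13 facts.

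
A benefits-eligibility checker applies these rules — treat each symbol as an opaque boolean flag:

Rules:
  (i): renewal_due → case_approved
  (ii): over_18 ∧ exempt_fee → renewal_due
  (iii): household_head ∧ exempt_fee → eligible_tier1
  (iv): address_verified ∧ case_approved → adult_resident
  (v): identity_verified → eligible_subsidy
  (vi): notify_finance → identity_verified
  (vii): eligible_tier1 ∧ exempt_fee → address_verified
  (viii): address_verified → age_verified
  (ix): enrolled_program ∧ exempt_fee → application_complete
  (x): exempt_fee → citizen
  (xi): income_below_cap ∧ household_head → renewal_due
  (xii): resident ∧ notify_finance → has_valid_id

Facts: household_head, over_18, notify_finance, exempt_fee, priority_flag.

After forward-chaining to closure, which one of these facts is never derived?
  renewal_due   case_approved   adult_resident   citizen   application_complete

application_complete

Round 1: (ii) [over_18 ∧ exempt_fee → renewal_due]; (iii) [household_head ∧ exempt_fee → eligible_tier1]; (vi) [notify_finance → identity_verified]; (x) [exempt_fee → citizen]. New: renewal_due, eligible_tier1, identity_verified, citizen.
Round 2: (i) [renewal_due → case_approved]; (v) [identity_verified → eligible_subsidy]; (vii) [eligible_tier1 ∧ exempt_fee → address_verified]. New: case_approved, eligible_subsidy, address_verified.
Round 3: (iv) [address_verified ∧ case_approved → adult_resident]; (viii) [address_verified → age_verified]. New: adult_resident, age_verified.
Derived: case_approved (round 2), citizen (round 1), adult_resident (round 3), renewal_due (round 1). application_complete never appears in any round.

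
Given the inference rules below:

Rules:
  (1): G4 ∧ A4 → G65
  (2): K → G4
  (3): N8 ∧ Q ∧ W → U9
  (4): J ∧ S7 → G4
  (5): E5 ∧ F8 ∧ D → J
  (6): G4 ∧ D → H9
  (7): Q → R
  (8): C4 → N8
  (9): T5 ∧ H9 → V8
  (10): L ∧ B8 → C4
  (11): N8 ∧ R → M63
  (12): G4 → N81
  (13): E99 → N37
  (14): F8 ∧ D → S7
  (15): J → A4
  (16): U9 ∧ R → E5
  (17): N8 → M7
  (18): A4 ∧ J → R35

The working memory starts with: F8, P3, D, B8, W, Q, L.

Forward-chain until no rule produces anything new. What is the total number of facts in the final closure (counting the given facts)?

22

Round 1: (7) [Q → R]; (10) [L ∧ B8 → C4]; (14) [F8 ∧ D → S7]. Adds R, C4, S7.
Round 2: (8) [C4 → N8]. Adds N8.
Round 3: (3) [N8 ∧ Q ∧ W → U9]; (11) [N8 ∧ R → M63]; (17) [N8 → M7]. Adds U9, M63, M7.
Round 4: (16) [U9 ∧ R → E5]. Adds E5.
Round 5: (5) [E5 ∧ F8 ∧ D → J]. Adds J.
Round 6: (4) [J ∧ S7 → G4]; (15) [J → A4]. Adds G4, A4.
Round 7: (1) [G4 ∧ A4 → G65]; (6) [G4 ∧ D → H9]; (12) [G4 → N81]; (18) [A4 ∧ J → R35]. Adds G65, H9, N81, R35.
Closure: {A4, B8, C4, D, E5, F8, G4, G65, H9, J, L, M63, M7, N8, N81, P3, Q, R, R35, S7, U9, W} — 22 facts.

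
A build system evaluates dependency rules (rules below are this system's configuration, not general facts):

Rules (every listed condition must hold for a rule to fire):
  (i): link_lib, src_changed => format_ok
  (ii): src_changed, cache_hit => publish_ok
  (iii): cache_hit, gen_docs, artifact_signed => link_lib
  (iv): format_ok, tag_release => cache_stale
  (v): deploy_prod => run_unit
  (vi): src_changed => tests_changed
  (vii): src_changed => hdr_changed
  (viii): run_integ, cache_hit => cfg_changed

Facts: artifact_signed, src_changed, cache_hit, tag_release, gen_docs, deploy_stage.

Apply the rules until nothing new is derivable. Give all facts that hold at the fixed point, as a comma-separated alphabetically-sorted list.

Round 1 fires (ii), (iii), (vi), (vii), giving publish_ok, link_lib, tests_changed, hdr_changed.
Round 2 fires (i), giving format_ok.
Round 3 fires (iv), giving cache_stale.

artifact_signed, cache_hit, cache_stale, deploy_stage, format_ok, gen_docs, hdr_changed, link_lib, publish_ok, src_changed, tag_release, tests_changed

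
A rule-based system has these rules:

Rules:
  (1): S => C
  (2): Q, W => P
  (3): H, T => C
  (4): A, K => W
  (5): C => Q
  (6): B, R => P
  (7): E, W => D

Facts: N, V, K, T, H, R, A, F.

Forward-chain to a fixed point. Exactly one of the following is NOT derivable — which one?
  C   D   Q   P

Round 1: (3) [H, T => C]; (4) [A, K => W]. Adds C, W.
Round 2: (5) [C => Q]. Adds Q.
Round 3: (2) [Q, W => P]. Adds P.
Derived: P (round 3), Q (round 2), C (round 1). D never appears in any round.

D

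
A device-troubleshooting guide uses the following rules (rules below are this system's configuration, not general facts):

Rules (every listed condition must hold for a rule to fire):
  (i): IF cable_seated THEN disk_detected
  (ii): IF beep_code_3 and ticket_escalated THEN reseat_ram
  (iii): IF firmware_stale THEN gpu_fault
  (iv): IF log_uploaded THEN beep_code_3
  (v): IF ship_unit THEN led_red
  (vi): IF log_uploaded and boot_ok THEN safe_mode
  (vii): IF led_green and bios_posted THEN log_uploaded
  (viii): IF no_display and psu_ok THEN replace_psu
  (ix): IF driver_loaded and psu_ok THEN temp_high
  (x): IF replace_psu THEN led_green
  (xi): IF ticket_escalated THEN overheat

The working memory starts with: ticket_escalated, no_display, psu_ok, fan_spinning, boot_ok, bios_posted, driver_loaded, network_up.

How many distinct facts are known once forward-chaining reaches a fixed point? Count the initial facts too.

Round 1 — (viii), (ix), (xi), derive replace_psu, temp_high, overheat.
Round 2 — (x), derive led_green.
Round 3 — (vii), derive log_uploaded.
Round 4 — (iv), (vi), derive beep_code_3, safe_mode.
Round 5 — (ii), derive reseat_ram.
Closure: {beep_code_3, bios_posted, boot_ok, driver_loaded, fan_spinning, led_green, log_uploaded, network_up, no_display, overheat, psu_ok, replace_psu, reseat_ram, safe_mode, temp_high, ticket_escalated} — 16 facts.

16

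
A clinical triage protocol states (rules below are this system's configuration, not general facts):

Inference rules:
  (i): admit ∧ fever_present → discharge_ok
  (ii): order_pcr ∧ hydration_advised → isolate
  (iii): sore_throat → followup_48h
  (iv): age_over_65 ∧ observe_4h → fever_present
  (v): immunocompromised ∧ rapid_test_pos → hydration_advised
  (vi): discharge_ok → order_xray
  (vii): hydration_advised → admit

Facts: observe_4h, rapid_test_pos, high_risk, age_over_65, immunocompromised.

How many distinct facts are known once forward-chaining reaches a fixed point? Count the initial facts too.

10

Round 1 fires (iv), (v), giving fever_present, hydration_advised.
Round 2 fires (vii), giving admit.
Round 3 fires (i), giving discharge_ok.
Round 4 fires (vi), giving order_xray.
Closure: {admit, age_over_65, discharge_ok, fever_present, high_risk, hydration_advised, immunocompromised, observe_4h, order_xray, rapid_test_pos} — 10 facts.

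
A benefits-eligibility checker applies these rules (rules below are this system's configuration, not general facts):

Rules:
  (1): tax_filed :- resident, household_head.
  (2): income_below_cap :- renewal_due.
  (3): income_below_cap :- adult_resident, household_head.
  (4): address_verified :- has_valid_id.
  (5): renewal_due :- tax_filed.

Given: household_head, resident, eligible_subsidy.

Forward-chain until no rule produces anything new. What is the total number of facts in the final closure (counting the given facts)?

6

[1] (1) [tax_filed :- resident, household_head.]. ⇒ new: tax_filed.
[2] (5) [renewal_due :- tax_filed.]. ⇒ new: renewal_due.
[3] (2) [income_below_cap :- renewal_due.]. ⇒ new: income_below_cap.
Closure: {eligible_subsidy, household_head, income_below_cap, renewal_due, resident, tax_filed} — 6 facts.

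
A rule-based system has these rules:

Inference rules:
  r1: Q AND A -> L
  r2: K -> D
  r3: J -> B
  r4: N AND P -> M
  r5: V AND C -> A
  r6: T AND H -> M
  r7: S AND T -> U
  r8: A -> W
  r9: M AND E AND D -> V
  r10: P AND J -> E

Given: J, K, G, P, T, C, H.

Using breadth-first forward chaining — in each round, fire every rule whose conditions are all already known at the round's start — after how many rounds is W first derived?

4

Round 1 fires r2, r3, r6, r10, giving D, B, M, E.
Round 2 fires r9, giving V.
Round 3 fires r5, giving A.
Round 4 fires r8, giving W.
W first appears in round 4.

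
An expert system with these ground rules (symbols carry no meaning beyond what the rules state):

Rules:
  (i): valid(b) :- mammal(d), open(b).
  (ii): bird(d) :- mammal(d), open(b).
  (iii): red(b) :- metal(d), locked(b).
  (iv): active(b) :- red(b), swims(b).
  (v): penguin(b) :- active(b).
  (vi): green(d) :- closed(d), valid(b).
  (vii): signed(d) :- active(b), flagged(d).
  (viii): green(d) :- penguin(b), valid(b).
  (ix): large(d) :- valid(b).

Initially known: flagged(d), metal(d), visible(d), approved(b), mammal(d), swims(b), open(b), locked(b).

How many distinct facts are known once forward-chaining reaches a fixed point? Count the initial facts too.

Round 1 — (i), (ii), (iii), derive valid(b), bird(d), red(b).
Round 2 — (iv), (ix), derive active(b), large(d).
Round 3 — (v), (vii), derive penguin(b), signed(d).
Round 4 — (viii), derive green(d).
Closure: {active(b), approved(b), bird(d), flagged(d), green(d), large(d), locked(b), mammal(d), metal(d), open(b), penguin(b), red(b), signed(d), swims(b), valid(b), visible(d)} — 16 facts.

16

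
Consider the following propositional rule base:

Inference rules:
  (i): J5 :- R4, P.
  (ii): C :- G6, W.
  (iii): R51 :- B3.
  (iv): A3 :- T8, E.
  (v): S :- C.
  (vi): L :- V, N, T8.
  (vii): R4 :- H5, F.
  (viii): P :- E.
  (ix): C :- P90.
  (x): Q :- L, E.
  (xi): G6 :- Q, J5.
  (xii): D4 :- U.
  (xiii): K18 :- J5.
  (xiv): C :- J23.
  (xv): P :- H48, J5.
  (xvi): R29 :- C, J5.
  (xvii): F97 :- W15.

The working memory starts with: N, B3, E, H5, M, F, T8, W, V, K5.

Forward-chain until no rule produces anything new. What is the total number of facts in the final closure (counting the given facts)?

22

[1] (iii) [R51 :- B3.]; (iv) [A3 :- T8, E.]; (vi) [L :- V, N, T8.]; (vii) [R4 :- H5, F.]; (viii) [P :- E.]. ⇒ new: R51, A3, L, R4, P.
[2] (i) [J5 :- R4, P.]; (x) [Q :- L, E.]. ⇒ new: J5, Q.
[3] (xi) [G6 :- Q, J5.]; (xiii) [K18 :- J5.]. ⇒ new: G6, K18.
[4] (ii) [C :- G6, W.]. ⇒ new: C.
[5] (v) [S :- C.]; (xvi) [R29 :- C, J5.]. ⇒ new: S, R29.
Closure: {A3, B3, C, E, F, G6, H5, J5, K18, K5, L, M, N, P, Q, R29, R4, R51, S, T8, V, W} — 22 facts.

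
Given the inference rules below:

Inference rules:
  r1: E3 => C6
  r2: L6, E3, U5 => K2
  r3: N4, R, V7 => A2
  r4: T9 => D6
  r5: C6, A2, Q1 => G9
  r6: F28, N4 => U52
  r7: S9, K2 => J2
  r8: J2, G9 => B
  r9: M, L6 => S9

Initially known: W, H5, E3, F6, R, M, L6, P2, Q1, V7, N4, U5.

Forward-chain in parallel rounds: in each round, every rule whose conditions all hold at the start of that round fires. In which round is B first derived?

3

Round 1: r1 [E3 => C6]; r2 [L6, E3, U5 => K2]; r3 [N4, R, V7 => A2]; r9 [M, L6 => S9]. New: C6, K2, A2, S9.
Round 2: r5 [C6, A2, Q1 => G9]; r7 [S9, K2 => J2]. New: G9, J2.
Round 3: r8 [J2, G9 => B]. New: B.
B first appears in round 3.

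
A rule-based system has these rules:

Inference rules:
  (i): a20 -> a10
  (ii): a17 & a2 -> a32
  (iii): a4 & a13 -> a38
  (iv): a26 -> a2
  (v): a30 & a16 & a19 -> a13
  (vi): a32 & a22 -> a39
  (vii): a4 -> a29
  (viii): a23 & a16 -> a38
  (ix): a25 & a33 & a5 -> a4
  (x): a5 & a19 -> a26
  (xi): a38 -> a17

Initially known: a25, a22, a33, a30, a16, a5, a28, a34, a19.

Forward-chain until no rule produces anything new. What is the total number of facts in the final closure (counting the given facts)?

Round 1: (v) [a30 & a16 & a19 -> a13]; (ix) [a25 & a33 & a5 -> a4]; (x) [a5 & a19 -> a26]. Adds a13, a4, a26.
Round 2: (iii) [a4 & a13 -> a38]; (iv) [a26 -> a2]; (vii) [a4 -> a29]. Adds a38, a2, a29.
Round 3: (xi) [a38 -> a17]. Adds a17.
Round 4: (ii) [a17 & a2 -> a32]. Adds a32.
Round 5: (vi) [a32 & a22 -> a39]. Adds a39.
Closure: {a13, a16, a17, a19, a2, a22, a25, a26, a28, a29, a30, a32, a33, a34, a38, a39, a4, a5} — 18 facts.

18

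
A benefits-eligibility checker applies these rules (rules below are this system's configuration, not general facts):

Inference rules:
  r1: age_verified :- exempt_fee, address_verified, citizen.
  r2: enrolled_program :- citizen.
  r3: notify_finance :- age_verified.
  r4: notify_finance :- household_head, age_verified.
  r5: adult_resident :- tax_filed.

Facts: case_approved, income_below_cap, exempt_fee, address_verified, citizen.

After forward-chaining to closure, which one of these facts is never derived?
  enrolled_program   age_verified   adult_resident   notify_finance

adult_resident

Round 1: r1 [age_verified :- exempt_fee, address_verified, citizen.]; r2 [enrolled_program :- citizen.]. Adds age_verified, enrolled_program.
Round 2: r3 [notify_finance :- age_verified.]. Adds notify_finance.
Derived: notify_finance (round 2), age_verified (round 1), enrolled_program (round 1). adult_resident never appears in any round.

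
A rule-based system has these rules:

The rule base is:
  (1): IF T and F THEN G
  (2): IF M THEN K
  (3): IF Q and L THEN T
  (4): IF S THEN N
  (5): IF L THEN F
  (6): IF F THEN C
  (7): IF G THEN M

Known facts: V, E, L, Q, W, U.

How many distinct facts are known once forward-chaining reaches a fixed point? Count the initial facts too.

12

Round 1: (3) [IF Q and L THEN T]; (5) [IF L THEN F]. Adds T, F.
Round 2: (1) [IF T and F THEN G]; (6) [IF F THEN C]. Adds G, C.
Round 3: (7) [IF G THEN M]. Adds M.
Round 4: (2) [IF M THEN K]. Adds K.
Closure: {C, E, F, G, K, L, M, Q, T, U, V, W} — 12 facts.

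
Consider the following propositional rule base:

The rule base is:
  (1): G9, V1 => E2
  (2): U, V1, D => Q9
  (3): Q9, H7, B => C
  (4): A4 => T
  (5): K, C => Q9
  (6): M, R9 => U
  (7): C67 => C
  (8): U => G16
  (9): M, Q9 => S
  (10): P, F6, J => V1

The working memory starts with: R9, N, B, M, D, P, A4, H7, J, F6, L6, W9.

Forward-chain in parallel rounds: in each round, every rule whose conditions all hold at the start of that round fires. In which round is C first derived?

3

Round 1 fires (4), (6), (10), giving T, U, V1.
Round 2 fires (2), (8), giving Q9, G16.
Round 3 fires (3), (9), giving C, S.
C first appears in round 3.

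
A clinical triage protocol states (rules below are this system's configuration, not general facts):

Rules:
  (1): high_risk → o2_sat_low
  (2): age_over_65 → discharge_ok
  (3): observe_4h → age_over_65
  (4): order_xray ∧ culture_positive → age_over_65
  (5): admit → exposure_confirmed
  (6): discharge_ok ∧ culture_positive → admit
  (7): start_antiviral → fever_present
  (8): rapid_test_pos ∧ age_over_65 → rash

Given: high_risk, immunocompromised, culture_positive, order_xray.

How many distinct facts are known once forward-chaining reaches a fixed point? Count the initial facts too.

9

Round 1 — (1), (4), derive o2_sat_low, age_over_65.
Round 2 — (2), derive discharge_ok.
Round 3 — (6), derive admit.
Round 4 — (5), derive exposure_confirmed.
Closure: {admit, age_over_65, culture_positive, discharge_ok, exposure_confirmed, high_risk, immunocompromised, o2_sat_low, order_xray} — 9 facts.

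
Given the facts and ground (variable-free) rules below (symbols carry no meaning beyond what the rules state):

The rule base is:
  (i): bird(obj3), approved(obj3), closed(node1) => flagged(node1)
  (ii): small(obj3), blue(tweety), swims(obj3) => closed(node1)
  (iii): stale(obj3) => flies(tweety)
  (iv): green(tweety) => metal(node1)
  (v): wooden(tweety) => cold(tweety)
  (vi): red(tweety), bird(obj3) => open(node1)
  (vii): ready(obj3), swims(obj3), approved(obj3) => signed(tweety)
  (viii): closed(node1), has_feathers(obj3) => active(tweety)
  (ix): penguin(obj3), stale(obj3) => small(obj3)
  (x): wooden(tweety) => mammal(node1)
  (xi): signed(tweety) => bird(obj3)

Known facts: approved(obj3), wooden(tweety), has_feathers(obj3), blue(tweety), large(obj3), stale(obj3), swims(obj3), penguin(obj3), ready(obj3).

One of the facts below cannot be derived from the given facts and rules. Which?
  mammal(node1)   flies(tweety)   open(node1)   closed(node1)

Round 1 — (iii), (v), (vii), (ix), (x), derive flies(tweety), cold(tweety), signed(tweety), small(obj3), mammal(node1).
Round 2 — (ii), (xi), derive closed(node1), bird(obj3).
Round 3 — (i), (viii), derive flagged(node1), active(tweety).
Derived: closed(node1) (round 2), mammal(node1) (round 1), flies(tweety) (round 1). open(node1) never appears in any round.

open(node1)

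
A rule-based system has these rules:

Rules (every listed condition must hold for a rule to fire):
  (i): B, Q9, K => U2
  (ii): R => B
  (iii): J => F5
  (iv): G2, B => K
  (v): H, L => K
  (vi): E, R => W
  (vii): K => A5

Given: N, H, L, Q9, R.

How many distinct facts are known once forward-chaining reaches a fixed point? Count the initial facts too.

Round 1: (ii) [R => B]; (v) [H, L => K]. New: B, K.
Round 2: (i) [B, Q9, K => U2]; (vii) [K => A5]. New: U2, A5.
Closure: {A5, B, H, K, L, N, Q9, R, U2} — 9 facts.

9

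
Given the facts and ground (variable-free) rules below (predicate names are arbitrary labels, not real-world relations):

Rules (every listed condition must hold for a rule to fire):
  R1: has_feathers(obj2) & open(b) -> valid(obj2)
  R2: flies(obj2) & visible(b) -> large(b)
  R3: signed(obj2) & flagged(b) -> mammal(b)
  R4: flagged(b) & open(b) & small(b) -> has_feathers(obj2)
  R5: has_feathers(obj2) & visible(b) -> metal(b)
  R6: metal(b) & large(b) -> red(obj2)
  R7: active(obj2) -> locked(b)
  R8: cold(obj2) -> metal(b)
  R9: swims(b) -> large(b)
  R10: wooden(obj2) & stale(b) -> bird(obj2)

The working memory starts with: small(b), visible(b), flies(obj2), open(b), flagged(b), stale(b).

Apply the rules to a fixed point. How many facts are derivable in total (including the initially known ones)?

11

Round 1 fires R2, R4, giving large(b), has_feathers(obj2).
Round 2 fires R1, R5, giving valid(obj2), metal(b).
Round 3 fires R6, giving red(obj2).
Closure: {flagged(b), flies(obj2), has_feathers(obj2), large(b), metal(b), open(b), red(obj2), small(b), stale(b), valid(obj2), visible(b)} — 11 facts.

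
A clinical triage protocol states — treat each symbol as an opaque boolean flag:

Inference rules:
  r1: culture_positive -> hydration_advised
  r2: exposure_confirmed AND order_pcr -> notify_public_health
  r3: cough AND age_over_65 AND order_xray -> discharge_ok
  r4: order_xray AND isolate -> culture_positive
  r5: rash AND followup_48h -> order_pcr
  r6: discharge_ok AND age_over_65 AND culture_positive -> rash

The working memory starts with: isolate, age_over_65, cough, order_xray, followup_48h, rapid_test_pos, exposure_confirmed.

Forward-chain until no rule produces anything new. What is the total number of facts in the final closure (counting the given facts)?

[1] r3 [cough AND age_over_65 AND order_xray -> discharge_ok]; r4 [order_xray AND isolate -> culture_positive]. ⇒ new: discharge_ok, culture_positive.
[2] r1 [culture_positive -> hydration_advised]; r6 [discharge_ok AND age_over_65 AND culture_positive -> rash]. ⇒ new: hydration_advised, rash.
[3] r5 [rash AND followup_48h -> order_pcr]. ⇒ new: order_pcr.
[4] r2 [exposure_confirmed AND order_pcr -> notify_public_health]. ⇒ new: notify_public_health.
Closure: {age_over_65, cough, culture_positive, discharge_ok, exposure_confirmed, followup_48h, hydration_advised, isolate, notify_public_health, order_pcr, order_xray, rapid_test_pos, rash} — 13 facts.

13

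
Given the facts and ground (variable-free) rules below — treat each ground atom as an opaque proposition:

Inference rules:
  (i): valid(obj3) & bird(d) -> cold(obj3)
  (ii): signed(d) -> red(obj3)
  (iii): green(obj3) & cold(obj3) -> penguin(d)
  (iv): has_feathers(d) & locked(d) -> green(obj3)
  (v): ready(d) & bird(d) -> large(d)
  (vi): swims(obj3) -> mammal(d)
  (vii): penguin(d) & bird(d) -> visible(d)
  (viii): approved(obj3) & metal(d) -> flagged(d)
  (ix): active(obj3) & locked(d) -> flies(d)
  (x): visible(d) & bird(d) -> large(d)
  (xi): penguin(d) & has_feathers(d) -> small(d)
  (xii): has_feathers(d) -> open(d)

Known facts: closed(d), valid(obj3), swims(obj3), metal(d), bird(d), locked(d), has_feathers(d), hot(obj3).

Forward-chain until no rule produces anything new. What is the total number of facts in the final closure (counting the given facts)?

16

Round 1: (i) [valid(obj3) & bird(d) -> cold(obj3)]; (iv) [has_feathers(d) & locked(d) -> green(obj3)]; (vi) [swims(obj3) -> mammal(d)]; (xii) [has_feathers(d) -> open(d)]. New: cold(obj3), green(obj3), mammal(d), open(d).
Round 2: (iii) [green(obj3) & cold(obj3) -> penguin(d)]. New: penguin(d).
Round 3: (vii) [penguin(d) & bird(d) -> visible(d)]; (xi) [penguin(d) & has_feathers(d) -> small(d)]. New: visible(d), small(d).
Round 4: (x) [visible(d) & bird(d) -> large(d)]. New: large(d).
Closure: {bird(d), closed(d), cold(obj3), green(obj3), has_feathers(d), hot(obj3), large(d), locked(d), mammal(d), metal(d), open(d), penguin(d), small(d), swims(obj3), valid(obj3), visible(d)} — 16 facts.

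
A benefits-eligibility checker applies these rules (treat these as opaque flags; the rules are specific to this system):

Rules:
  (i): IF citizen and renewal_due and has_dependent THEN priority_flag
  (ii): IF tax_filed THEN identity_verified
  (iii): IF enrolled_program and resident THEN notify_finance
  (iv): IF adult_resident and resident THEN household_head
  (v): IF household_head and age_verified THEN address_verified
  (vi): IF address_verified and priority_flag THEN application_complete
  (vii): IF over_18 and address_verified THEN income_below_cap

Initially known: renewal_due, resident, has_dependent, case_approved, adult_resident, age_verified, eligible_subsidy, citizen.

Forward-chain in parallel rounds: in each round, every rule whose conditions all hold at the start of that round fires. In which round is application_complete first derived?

3

Round 1 fires (i), (iv), giving priority_flag, household_head.
Round 2 fires (v), giving address_verified.
Round 3 fires (vi), giving application_complete.
application_complete first appears in round 3.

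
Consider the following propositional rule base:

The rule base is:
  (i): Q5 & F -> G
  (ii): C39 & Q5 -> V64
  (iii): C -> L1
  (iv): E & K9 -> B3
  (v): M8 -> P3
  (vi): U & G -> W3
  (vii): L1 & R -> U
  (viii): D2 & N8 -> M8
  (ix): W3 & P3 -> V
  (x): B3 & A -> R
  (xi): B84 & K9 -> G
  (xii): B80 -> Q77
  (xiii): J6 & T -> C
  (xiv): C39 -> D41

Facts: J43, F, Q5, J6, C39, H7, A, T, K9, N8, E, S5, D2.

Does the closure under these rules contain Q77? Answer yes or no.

no

Round 1 — (i), (ii), (iv), (viii), (xiii), (xiv), derive G, V64, B3, M8, C, D41.
Round 2 — (iii), (v), (x), derive L1, P3, R.
Round 3 — (vii), derive U.
Round 4 — (vi), derive W3.
Round 5 — (ix), derive V.
Fixed point reached. Q77 is concluded only by (xii); (xii) needs B80 (never derived).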